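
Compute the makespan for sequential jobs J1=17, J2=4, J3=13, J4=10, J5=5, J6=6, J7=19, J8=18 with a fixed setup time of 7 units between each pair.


Makespan = Σ processing + (n-1) × setup
= (17 + 4 + 13 + 10 + 5 + 6 + 19 + 18) + (8-1)×7
= 92 + 49
= 141 time units


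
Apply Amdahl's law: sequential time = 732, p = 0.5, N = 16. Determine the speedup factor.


Amdahl's law: T_p = T × ((1-p) + p/N)
= 732 × ((1-0.5) + 0.5/16)
= 732 × (0.50 + 0.0312)
= 732 × 0.5312
= 388.88
Speedup = 732/388.88
= 1.88×


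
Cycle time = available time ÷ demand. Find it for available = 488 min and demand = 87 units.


Cycle time = available time / demand
= 488 / 87
= 5.61 min/unit


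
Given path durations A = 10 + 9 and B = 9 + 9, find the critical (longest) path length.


Path A: 10 + 9 = 19
Path B: 9 + 9 = 18
Critical path = longest = max(19, 18)
= 19 (Path A)


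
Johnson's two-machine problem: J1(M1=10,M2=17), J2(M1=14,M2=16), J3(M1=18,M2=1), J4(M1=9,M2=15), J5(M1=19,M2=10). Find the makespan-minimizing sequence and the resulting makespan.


Johnson's rule:
Group 1 (M1≤M2, sort by M1): ['J4', 'J1', 'J2']
Group 2 (M1>M2, sort desc M2): ['J5', 'J3']
Sequence: J4 → J1 → J2 → J5 → J3
Makespan calculation:
  J4: M1 done=9, M2 done=24
  J1: M1 done=19, M2 done=41
  J2: M1 done=33, M2 done=57
  J5: M1 done=52, M2 done=67
  J3: M1 done=70, M2 done=71
= Sequence: J4 → J1 → J2 → J5 → J3, Makespan: 71


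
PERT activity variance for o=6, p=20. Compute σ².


σ² = ((p - o) / 6)² = (p - o)² / 36
= (20 - 6)² / 36
= 14² / 36
= 196 / 36
= 5.4444


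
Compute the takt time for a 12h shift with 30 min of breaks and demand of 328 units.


Available = 12×60 - 30 = 690 min
Takt time = 690 / 328
= 2.10 min/unit


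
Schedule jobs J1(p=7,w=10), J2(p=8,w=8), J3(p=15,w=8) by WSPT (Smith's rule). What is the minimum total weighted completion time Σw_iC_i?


WSPT order (by p/w): J1 → J2 → J3
  J1: C=7, w·C=10×7=70
  J2: C=15, w·C=8×15=120
  J3: C=30, w·C=8×30=240
Σ w·C = 430
= 430


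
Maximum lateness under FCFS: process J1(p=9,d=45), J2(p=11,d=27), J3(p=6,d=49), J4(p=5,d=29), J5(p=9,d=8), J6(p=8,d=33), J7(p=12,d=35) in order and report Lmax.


Lateness per job (L = C - d):
  J1: C=9, d=45, L=-36
  J2: C=20, d=27, L=-7
  J3: C=26, d=49, L=-23
  J4: C=31, d=29, L=2
  J5: C=40, d=8, L=32
  J6: C=48, d=33, L=15
  J7: C=60, d=35, L=25
Lmax = max(-36, -7, -23, 2, 32, 15, 25)
= 32


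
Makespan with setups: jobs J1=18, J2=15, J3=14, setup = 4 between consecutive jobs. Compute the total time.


Makespan = Σ processing + (n-1) × setup
= (18 + 15 + 14) + (3-1)×4
= 47 + 8
= 55 time units


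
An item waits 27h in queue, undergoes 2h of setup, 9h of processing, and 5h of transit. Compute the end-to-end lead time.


Lead time = queue + setup + processing + transit
= 27 + 2 + 9 + 5
= 43 hours


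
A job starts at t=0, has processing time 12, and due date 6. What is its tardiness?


Completion = start + processing = 0 + 12 = 12
Tardiness = max(0, C - d) = max(0, 12 - 6)
= max(0, 6)
= 6


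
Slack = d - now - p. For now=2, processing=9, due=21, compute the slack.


Slack = due - current_time - processing
= 21 - 2 - 9
= 10


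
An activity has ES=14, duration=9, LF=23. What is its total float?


EF = ES + duration = 14 + 9 = 23
LS = LF - duration = 23 - 9 = 14
Total Float = LF - EF = 23 - 23
(or LS - ES = 14 - 14)
= 0


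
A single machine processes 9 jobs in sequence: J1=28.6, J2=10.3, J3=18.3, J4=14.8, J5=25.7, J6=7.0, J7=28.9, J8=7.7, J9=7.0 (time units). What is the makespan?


Sequential makespan: sum all processing times
= 28.6 + 10.3 + 18.3 + 14.8 + 25.7 + 7.0 + 28.9 + 7.7 + 7.0
= 148.3 time units


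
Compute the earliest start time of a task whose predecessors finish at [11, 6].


ES = max of all predecessor completion times
Predecessors: [11, 6]
ES = max(11, 6)
= 11


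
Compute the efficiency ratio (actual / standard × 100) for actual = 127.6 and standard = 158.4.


Efficiency = (actual / standard) × 100
= (127.6 / 158.4) × 100
= 80.6%


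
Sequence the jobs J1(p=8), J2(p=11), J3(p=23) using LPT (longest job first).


LPT: sort by longest processing time first
  J3: p=23
  J2: p=11
  J1: p=8
Order: J3 → J2 → J1


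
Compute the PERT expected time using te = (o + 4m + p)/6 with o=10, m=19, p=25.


te = (o + 4m + p) / 6
= (10 + 4×19 + 25) / 6
= (10 + 76 + 25) / 6
= 111 / 6
= 18.50


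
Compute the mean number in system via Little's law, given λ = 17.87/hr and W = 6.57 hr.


Little's law: L = λ × W
= 17.87 × 6.57
= 117.41


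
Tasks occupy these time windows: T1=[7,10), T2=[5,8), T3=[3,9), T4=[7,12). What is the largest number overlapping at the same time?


Check each time point for overlaps:
  t=7: 4 tasks active (T1, T2, T3, T4)
Max concurrent = 4


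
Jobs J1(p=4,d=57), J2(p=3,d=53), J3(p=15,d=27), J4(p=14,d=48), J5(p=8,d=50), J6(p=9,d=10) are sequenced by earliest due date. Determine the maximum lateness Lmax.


EDD order: J6 → J3 → J4 → J5 → J2 → J1
Completion and lateness:
  J6: C=9, d=10, L=9-10=-1
  J3: C=24, d=27, L=24-27=-3
  J4: C=38, d=48, L=38-48=-10
  J5: C=46, d=50, L=46-50=-4
  J2: C=49, d=53, L=49-53=-4
  J1: C=53, d=57, L=53-57=-4
Lmax = max(-1, -3, -10, -4, -4, -4)
= -1


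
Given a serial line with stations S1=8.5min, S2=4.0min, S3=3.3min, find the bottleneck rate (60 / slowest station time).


Bottleneck = longest station time
Station times: [8.5, 4.0, 3.3]
Max = 8.5 min
Rate = 60 / 8.5
= 7.06 units/hour (bottleneck: 8.5min)


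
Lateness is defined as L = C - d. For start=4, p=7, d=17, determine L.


Completion = 4 + 7 = 11
Lateness = C - d = 11 - 17
= -6


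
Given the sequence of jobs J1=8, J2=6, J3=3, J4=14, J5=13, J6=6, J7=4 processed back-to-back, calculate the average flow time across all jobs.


Completion times:
  J1: completes at 8
  J2: completes at 14
  J3: completes at 17
  J4: completes at 31
  J5: completes at 44
  J6: completes at 50
  J7: completes at 54
Sum = 218
Average = 218/7
= 31.14


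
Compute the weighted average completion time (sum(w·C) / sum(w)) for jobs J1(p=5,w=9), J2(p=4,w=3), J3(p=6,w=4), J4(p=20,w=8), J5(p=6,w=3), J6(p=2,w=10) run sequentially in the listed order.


Completion times:
  J1: C=5, w×C=9×5=45
  J2: C=9, w×C=3×9=27
  J3: C=15, w×C=4×15=60
  J4: C=35, w×C=8×35=280
  J5: C=41, w×C=3×41=123
  J6: C=43, w×C=10×43=430
Sum w×C = 965
Sum w = 37
Weighted avg = 965/37
= 26.08


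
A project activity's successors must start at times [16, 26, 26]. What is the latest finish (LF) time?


LF = min of all successor start times
Successors start at: [16, 26, 26]
LF = min(16, 26, 26)
= 16


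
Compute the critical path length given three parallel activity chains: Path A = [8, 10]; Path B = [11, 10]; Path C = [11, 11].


Path A: 8 + 10 = 18
Path B: 11 + 10 = 21
Path C: 11 + 11 = 22
Critical path = longest = max(18, 21, 22)
= 22 (Path C)


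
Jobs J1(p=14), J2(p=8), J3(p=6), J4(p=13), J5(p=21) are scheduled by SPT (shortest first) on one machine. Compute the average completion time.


SPT order: J3 → J2 → J4 → J1 → J5
Completion times:
  J3: C=6
  J2: C=14
  J4: C=27
  J1: C=41
  J5: C=62
Sum = 150, n = 5
Mean flow = 150/5
= 30.00


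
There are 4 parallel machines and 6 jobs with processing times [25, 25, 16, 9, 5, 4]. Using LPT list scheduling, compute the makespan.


Jobs (LPT sorted): [25, 25, 16, 9, 5, 4]
Machines: 4
  J=25 → Machine 1 (load: 0+25=25)
  J=25 → Machine 2 (load: 0+25=25)
  J=16 → Machine 3 (load: 0+16=16)
  J=9 → Machine 4 (load: 0+9=9)
  J=5 → Machine 4 (load: 9+5=14)
  J=4 → Machine 4 (load: 14+4=18)
Machine loads: [25, 25, 16, 18]
Makespan = max = 25 time units


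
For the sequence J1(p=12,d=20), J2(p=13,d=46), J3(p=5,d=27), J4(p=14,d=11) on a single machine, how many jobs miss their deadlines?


Completion vs due date:
  J1: C=12, d=20 → on time
  J2: C=25, d=46 → on time
  J3: C=30, d=27 → TARDY
  J4: C=44, d=11 → TARDY
Tardy jobs: J3, J4
Count = 2


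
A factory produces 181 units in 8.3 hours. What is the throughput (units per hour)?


Throughput = units / time
= 181 / 8.3
= 21.8 units/hour


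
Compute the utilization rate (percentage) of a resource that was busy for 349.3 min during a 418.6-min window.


Utilization = busy / total × 100
= 349.3 / 418.6 × 100
= 83.4%


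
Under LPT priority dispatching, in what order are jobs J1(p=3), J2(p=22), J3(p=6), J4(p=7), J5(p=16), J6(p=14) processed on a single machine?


LPT: sort by longest processing time first
  J2: p=22
  J5: p=16
  J6: p=14
  J4: p=7
  J3: p=6
  J1: p=3
Order: J2 → J5 → J6 → J4 → J3 → J1


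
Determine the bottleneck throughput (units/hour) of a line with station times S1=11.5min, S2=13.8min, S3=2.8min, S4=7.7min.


Bottleneck = longest station time
Station times: [11.5, 13.8, 2.8, 7.7]
Max = 13.8 min
Rate = 60 / 13.8
= 4.35 units/hour (bottleneck: 13.8min)


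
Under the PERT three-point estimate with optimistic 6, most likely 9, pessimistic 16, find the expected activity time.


te = (o + 4m + p) / 6
= (6 + 4×9 + 16) / 6
= (6 + 36 + 16) / 6
= 58 / 6
= 9.67


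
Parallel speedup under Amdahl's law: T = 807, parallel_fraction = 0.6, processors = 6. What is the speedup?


Amdahl's law: T_p = T × ((1-p) + p/N)
= 807 × ((1-0.6) + 0.6/6)
= 807 × (0.40 + 0.1000)
= 807 × 0.5000
= 403.50
Speedup = 807/403.50
= 2.00×


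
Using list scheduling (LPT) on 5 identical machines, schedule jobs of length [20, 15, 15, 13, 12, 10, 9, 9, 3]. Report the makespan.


Jobs (LPT sorted): [20, 15, 15, 13, 12, 10, 9, 9, 3]
Machines: 5
  J=20 → Machine 1 (load: 0+20=20)
  J=15 → Machine 2 (load: 0+15=15)
  J=15 → Machine 3 (load: 0+15=15)
  J=13 → Machine 4 (load: 0+13=13)
  J=12 → Machine 5 (load: 0+12=12)
  J=10 → Machine 5 (load: 12+10=22)
  J=9 → Machine 4 (load: 13+9=22)
  J=9 → Machine 2 (load: 15+9=24)
  J=3 → Machine 3 (load: 15+3=18)
Machine loads: [20, 24, 18, 22, 22]
Makespan = max = 24 time units


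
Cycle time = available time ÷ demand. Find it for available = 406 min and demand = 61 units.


Cycle time = available time / demand
= 406 / 61
= 6.66 min/unit


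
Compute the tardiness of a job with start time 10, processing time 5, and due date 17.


Completion = start + processing = 10 + 5 = 15
Tardiness = max(0, C - d) = max(0, 15 - 17)
= max(0, -2)
= 0


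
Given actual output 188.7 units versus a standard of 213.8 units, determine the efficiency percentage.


Efficiency = (actual / standard) × 100
= (188.7 / 213.8) × 100
= 88.3%


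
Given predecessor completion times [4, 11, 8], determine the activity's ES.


ES = max of all predecessor completion times
Predecessors: [4, 11, 8]
ES = max(4, 11, 8)
= 11


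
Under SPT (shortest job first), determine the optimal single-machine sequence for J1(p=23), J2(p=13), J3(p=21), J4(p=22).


SPT: sort by shortest processing time
  J2: p=13
  J3: p=21
  J4: p=22
  J1: p=23
Order: J2 → J3 → J4 → J1


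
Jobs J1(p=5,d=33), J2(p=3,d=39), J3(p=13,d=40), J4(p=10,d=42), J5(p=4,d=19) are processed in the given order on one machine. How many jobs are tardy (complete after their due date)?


Completion vs due date:
  J1: C=5, d=33 → on time
  J2: C=8, d=39 → on time
  J3: C=21, d=40 → on time
  J4: C=31, d=42 → on time
  J5: C=35, d=19 → TARDY
Tardy jobs: J5
Count = 1


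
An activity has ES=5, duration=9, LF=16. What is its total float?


EF = ES + duration = 5 + 9 = 14
LS = LF - duration = 16 - 9 = 7
Total Float = LF - EF = 16 - 14
(or LS - ES = 7 - 5)
= 2


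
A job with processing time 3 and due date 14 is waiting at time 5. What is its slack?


Slack = due - current_time - processing
= 14 - 5 - 3
= 6


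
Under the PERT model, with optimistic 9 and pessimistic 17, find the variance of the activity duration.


σ² = ((p - o) / 6)² = (p - o)² / 36
= (17 - 9)² / 36
= 8² / 36
= 64 / 36
= 1.7778


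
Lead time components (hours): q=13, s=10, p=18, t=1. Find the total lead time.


Lead time = queue + setup + processing + transit
= 13 + 10 + 18 + 1
= 42 hours


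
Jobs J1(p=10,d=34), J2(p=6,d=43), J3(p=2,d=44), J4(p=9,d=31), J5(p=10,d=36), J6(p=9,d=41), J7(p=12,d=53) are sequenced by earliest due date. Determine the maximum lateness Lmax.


EDD order: J4 → J1 → J5 → J6 → J2 → J3 → J7
Completion and lateness:
  J4: C=9, d=31, L=9-31=-22
  J1: C=19, d=34, L=19-34=-15
  J5: C=29, d=36, L=29-36=-7
  J6: C=38, d=41, L=38-41=-3
  J2: C=44, d=43, L=44-43=1
  J3: C=46, d=44, L=46-44=2
  J7: C=58, d=53, L=58-53=5
Lmax = max(-22, -15, -7, -3, 1, 2, 5)
= 5


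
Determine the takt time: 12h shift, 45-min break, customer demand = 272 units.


Available = 12×60 - 45 = 675 min
Takt time = 675 / 272
= 2.48 min/unit


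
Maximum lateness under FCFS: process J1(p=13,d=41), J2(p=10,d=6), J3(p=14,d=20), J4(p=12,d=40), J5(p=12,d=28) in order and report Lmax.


Lateness per job (L = C - d):
  J1: C=13, d=41, L=-28
  J2: C=23, d=6, L=17
  J3: C=37, d=20, L=17
  J4: C=49, d=40, L=9
  J5: C=61, d=28, L=33
Lmax = max(-28, 17, 17, 9, 33)
= 33


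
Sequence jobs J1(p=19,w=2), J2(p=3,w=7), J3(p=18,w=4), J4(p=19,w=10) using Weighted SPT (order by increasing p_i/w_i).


WSPT (Smith's rule): sort by p/w ascending
  J2: p/w = 3/7 = 0.429
  J4: p/w = 19/10 = 1.900
  J3: p/w = 18/4 = 4.500
  J1: p/w = 19/2 = 9.500
Order: J2 → J4 → J3 → J1


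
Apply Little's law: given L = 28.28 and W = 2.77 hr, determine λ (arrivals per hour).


Little's law: L = λW → λ = L / W
= 28.28 / 2.77
= 10.21 per hour


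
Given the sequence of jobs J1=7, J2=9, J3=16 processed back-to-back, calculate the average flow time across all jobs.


Completion times:
  J1: completes at 7
  J2: completes at 16
  J3: completes at 32
Sum = 55
Average = 55/3
= 18.33


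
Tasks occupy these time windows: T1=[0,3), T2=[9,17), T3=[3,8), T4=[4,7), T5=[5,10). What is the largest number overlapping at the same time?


Check each time point for overlaps:
  t=5: 3 tasks active (T3, T4, T5)
Max concurrent = 3


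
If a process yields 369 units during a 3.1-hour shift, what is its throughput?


Throughput = units / time
= 369 / 3.1
= 119.0 units/hour


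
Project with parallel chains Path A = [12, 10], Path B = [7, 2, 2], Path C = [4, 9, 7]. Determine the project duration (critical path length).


Path A: 12 + 10 = 22
Path B: 7 + 2 + 2 = 11
Path C: 4 + 9 + 7 = 20
Critical path = longest = max(22, 11, 20)
= 22 (Path A)


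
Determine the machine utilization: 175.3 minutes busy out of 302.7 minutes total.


Utilization = busy / total × 100
= 175.3 / 302.7 × 100
= 57.9%


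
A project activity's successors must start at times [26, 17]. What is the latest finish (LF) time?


LF = min of all successor start times
Successors start at: [26, 17]
LF = min(26, 17)
= 17


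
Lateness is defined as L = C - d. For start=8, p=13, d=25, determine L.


Completion = 8 + 13 = 21
Lateness = C - d = 21 - 25
= -4


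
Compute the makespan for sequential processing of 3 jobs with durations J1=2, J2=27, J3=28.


Sequential makespan: sum all processing times
= 2 + 27 + 28
= 57 time units


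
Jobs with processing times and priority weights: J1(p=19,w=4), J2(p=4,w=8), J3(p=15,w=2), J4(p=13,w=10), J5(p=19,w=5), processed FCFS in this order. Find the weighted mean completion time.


Completion times:
  J1: C=19, w×C=4×19=76
  J2: C=23, w×C=8×23=184
  J3: C=38, w×C=2×38=76
  J4: C=51, w×C=10×51=510
  J5: C=70, w×C=5×70=350
Sum w×C = 1196
Sum w = 29
Weighted avg = 1196/29
= 41.24


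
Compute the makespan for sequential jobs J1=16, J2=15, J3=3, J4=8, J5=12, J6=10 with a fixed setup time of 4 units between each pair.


Makespan = Σ processing + (n-1) × setup
= (16 + 15 + 3 + 8 + 12 + 10) + (6-1)×4
= 64 + 20
= 84 time units


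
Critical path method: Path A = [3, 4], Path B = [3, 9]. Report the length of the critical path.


Path A: 3 + 4 = 7
Path B: 3 + 9 = 12
Critical path = longest = max(7, 12)
= 12 (Path B)


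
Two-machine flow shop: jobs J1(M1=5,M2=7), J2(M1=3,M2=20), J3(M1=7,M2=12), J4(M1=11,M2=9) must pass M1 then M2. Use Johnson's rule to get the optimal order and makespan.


Johnson's rule:
Group 1 (M1≤M2, sort by M1): ['J2', 'J1', 'J3']
Group 2 (M1>M2, sort desc M2): ['J4']
Sequence: J2 → J1 → J3 → J4
Makespan calculation:
  J2: M1 done=3, M2 done=23
  J1: M1 done=8, M2 done=30
  J3: M1 done=15, M2 done=42
  J4: M1 done=26, M2 done=51
= Sequence: J2 → J1 → J3 → J4, Makespan: 51


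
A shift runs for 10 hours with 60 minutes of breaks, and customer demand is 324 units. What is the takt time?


Available = 10×60 - 60 = 540 min
Takt time = 540 / 324
= 1.67 min/unit


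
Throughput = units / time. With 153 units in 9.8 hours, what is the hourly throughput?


Throughput = units / time
= 153 / 9.8
= 15.6 units/hour


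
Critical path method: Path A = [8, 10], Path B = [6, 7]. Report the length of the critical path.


Path A: 8 + 10 = 18
Path B: 6 + 7 = 13
Critical path = longest = max(18, 13)
= 18 (Path A)


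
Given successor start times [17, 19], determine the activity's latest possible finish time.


LF = min of all successor start times
Successors start at: [17, 19]
LF = min(17, 19)
= 17


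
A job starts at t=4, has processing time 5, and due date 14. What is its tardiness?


Completion = start + processing = 4 + 5 = 9
Tardiness = max(0, C - d) = max(0, 9 - 14)
= max(0, -5)
= 0


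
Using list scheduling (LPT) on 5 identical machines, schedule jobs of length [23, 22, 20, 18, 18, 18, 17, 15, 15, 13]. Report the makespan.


Jobs (LPT sorted): [23, 22, 20, 18, 18, 18, 17, 15, 15, 13]
Machines: 5
  J=23 → Machine 1 (load: 0+23=23)
  J=22 → Machine 2 (load: 0+22=22)
  J=20 → Machine 3 (load: 0+20=20)
  J=18 → Machine 4 (load: 0+18=18)
  J=18 → Machine 5 (load: 0+18=18)
  J=18 → Machine 4 (load: 18+18=36)
  J=17 → Machine 5 (load: 18+17=35)
  J=15 → Machine 3 (load: 20+15=35)
  J=15 → Machine 2 (load: 22+15=37)
  J=13 → Machine 1 (load: 23+13=36)
Machine loads: [36, 37, 35, 36, 35]
Makespan = max = 37 time units


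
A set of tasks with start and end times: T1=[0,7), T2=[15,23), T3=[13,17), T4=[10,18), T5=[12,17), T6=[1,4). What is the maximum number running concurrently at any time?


Check each time point for overlaps:
  t=15: 4 tasks active (T2, T3, T4, T5)
Max concurrent = 4


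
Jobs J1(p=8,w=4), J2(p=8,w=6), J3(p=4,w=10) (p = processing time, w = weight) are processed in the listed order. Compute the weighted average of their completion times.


Completion times:
  J1: C=8, w×C=4×8=32
  J2: C=16, w×C=6×16=96
  J3: C=20, w×C=10×20=200
Sum w×C = 328
Sum w = 20
Weighted avg = 328/20
= 16.40


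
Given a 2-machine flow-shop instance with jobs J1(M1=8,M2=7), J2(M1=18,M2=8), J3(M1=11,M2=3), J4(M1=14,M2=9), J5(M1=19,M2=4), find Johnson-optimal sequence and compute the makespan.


Johnson's rule:
Group 1 (M1≤M2, sort by M1): []
Group 2 (M1>M2, sort desc M2): ['J4', 'J2', 'J1', 'J5', 'J3']
Sequence: J4 → J2 → J1 → J5 → J3
Makespan calculation:
  J4: M1 done=14, M2 done=23
  J2: M1 done=32, M2 done=40
  J1: M1 done=40, M2 done=47
  J5: M1 done=59, M2 done=63
  J3: M1 done=70, M2 done=73
= Sequence: J4 → J2 → J1 → J5 → J3, Makespan: 73


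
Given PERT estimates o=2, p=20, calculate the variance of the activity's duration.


σ² = ((p - o) / 6)² = (p - o)² / 36
= (20 - 2)² / 36
= 18² / 36
= 324 / 36
= 9.0000


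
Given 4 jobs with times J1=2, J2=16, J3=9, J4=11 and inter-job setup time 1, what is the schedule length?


Makespan = Σ processing + (n-1) × setup
= (2 + 16 + 9 + 11) + (4-1)×1
= 38 + 3
= 41 time units


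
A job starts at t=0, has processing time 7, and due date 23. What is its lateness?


Completion = 0 + 7 = 7
Lateness = C - d = 7 - 23
= -16


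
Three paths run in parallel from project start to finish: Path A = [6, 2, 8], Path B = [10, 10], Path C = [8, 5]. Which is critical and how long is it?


Path A: 6 + 2 + 8 = 16
Path B: 10 + 10 = 20
Path C: 8 + 5 = 13
Critical path = longest = max(16, 20, 13)
= 20 (Path B)


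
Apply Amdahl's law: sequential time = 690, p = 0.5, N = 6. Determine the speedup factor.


Amdahl's law: T_p = T × ((1-p) + p/N)
= 690 × ((1-0.5) + 0.5/6)
= 690 × (0.50 + 0.0833)
= 690 × 0.5833
= 402.50
Speedup = 690/402.50
= 1.71×


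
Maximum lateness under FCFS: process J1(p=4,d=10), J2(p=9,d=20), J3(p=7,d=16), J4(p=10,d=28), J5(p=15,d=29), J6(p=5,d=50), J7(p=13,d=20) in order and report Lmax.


Lateness per job (L = C - d):
  J1: C=4, d=10, L=-6
  J2: C=13, d=20, L=-7
  J3: C=20, d=16, L=4
  J4: C=30, d=28, L=2
  J5: C=45, d=29, L=16
  J6: C=50, d=50, L=0
  J7: C=63, d=20, L=43
Lmax = max(-6, -7, 4, 2, 16, 0, 43)
= 43


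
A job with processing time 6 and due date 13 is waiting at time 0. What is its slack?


Slack = due - current_time - processing
= 13 - 0 - 6
= 7


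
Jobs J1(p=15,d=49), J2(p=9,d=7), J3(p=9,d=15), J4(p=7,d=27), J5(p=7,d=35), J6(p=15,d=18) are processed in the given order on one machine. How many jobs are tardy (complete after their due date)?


Completion vs due date:
  J1: C=15, d=49 → on time
  J2: C=24, d=7 → TARDY
  J3: C=33, d=15 → TARDY
  J4: C=40, d=27 → TARDY
  J5: C=47, d=35 → TARDY
  J6: C=62, d=18 → TARDY
Tardy jobs: J2, J3, J4, J5, J6
Count = 5


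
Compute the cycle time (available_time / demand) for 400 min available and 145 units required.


Cycle time = available time / demand
= 400 / 145
= 2.76 min/unit


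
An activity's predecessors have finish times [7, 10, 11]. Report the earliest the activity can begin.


ES = max of all predecessor completion times
Predecessors: [7, 10, 11]
ES = max(7, 10, 11)
= 11


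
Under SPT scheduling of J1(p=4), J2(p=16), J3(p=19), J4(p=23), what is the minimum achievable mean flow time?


SPT order: J1 → J2 → J3 → J4
Completion times:
  J1: C=4
  J2: C=20
  J3: C=39
  J4: C=62
Sum = 125, n = 4
Mean flow = 125/4
= 31.25


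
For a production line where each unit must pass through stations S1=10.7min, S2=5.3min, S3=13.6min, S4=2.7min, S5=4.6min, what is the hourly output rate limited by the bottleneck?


Bottleneck = longest station time
Station times: [10.7, 5.3, 13.6, 2.7, 4.6]
Max = 13.6 min
Rate = 60 / 13.6
= 4.41 units/hour (bottleneck: 13.6min)


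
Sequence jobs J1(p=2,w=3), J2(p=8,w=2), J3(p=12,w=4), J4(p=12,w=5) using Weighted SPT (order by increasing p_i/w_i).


WSPT (Smith's rule): sort by p/w ascending
  J1: p/w = 2/3 = 0.667
  J4: p/w = 12/5 = 2.400
  J3: p/w = 12/4 = 3.000
  J2: p/w = 8/2 = 4.000
Order: J1 → J4 → J3 → J2


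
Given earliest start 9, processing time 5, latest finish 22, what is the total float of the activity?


EF = ES + duration = 9 + 5 = 14
LS = LF - duration = 22 - 5 = 17
Total Float = LF - EF = 22 - 14
(or LS - ES = 17 - 9)
= 8


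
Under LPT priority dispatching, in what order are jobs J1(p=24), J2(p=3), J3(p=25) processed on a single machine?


LPT: sort by longest processing time first
  J3: p=25
  J1: p=24
  J2: p=3
Order: J3 → J1 → J2


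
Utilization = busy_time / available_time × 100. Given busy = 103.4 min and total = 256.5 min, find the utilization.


Utilization = busy / total × 100
= 103.4 / 256.5 × 100
= 40.3%


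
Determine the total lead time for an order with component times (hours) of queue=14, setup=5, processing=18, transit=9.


Lead time = queue + setup + processing + transit
= 14 + 5 + 18 + 9
= 46 hours


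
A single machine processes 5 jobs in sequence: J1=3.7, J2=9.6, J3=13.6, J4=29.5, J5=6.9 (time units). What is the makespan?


Sequential makespan: sum all processing times
= 3.7 + 9.6 + 13.6 + 29.5 + 6.9
= 63.3 time units


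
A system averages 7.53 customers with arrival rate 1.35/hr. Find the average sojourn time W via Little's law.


Little's law: L = λW → W = L / λ
= 7.53 / 1.35
= 5.58 hours


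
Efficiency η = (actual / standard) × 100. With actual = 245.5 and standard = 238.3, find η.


Efficiency = (actual / standard) × 100
= (245.5 / 238.3) × 100
= 103.0%


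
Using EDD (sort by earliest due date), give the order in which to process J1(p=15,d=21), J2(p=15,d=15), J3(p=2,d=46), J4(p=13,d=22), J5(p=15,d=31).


EDD: sort by earliest due date
  J2: d=15, p=15
  J1: d=21, p=15
  J4: d=22, p=13
  J5: d=31, p=15
  J3: d=46, p=2
Order: J2 → J1 → J4 → J5 → J3


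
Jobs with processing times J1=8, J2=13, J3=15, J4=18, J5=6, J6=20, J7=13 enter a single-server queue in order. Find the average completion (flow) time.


Completion times:
  J1: completes at 8
  J2: completes at 21
  J3: completes at 36
  J4: completes at 54
  J5: completes at 60
  J6: completes at 80
  J7: completes at 93
Sum = 352
Average = 352/7
= 50.29


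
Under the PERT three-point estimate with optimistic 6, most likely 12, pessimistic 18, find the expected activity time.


te = (o + 4m + p) / 6
= (6 + 4×12 + 18) / 6
= (6 + 48 + 18) / 6
= 72 / 6
= 12.00


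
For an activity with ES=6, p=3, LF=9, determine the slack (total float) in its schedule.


EF = ES + duration = 6 + 3 = 9
LS = LF - duration = 9 - 3 = 6
Total Float = LF - EF = 9 - 9
(or LS - ES = 6 - 6)
= 0


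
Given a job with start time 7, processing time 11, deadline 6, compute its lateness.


Completion = 7 + 11 = 18
Lateness = C - d = 18 - 6
= 12


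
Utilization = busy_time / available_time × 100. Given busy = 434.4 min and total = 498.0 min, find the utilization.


Utilization = busy / total × 100
= 434.4 / 498.0 × 100
= 87.2%


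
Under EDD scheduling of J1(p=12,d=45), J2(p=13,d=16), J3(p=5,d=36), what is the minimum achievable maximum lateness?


EDD order: J2 → J3 → J1
Completion and lateness:
  J2: C=13, d=16, L=13-16=-3
  J3: C=18, d=36, L=18-36=-18
  J1: C=30, d=45, L=30-45=-15
Lmax = max(-3, -18, -15)
= -3


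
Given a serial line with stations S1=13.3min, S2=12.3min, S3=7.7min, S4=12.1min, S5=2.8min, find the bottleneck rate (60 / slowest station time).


Bottleneck = longest station time
Station times: [13.3, 12.3, 7.7, 12.1, 2.8]
Max = 13.3 min
Rate = 60 / 13.3
= 4.51 units/hour (bottleneck: 13.3min)


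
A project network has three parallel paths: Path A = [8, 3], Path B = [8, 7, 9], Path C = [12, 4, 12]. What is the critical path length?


Path A: 8 + 3 = 11
Path B: 8 + 7 + 9 = 24
Path C: 12 + 4 + 12 = 28
Critical path = longest = max(11, 24, 28)
= 28 (Path C)


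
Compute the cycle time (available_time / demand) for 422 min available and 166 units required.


Cycle time = available time / demand
= 422 / 166
= 2.54 min/unit


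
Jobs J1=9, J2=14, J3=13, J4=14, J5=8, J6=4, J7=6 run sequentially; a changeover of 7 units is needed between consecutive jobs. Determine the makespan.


Makespan = Σ processing + (n-1) × setup
= (9 + 14 + 13 + 14 + 8 + 4 + 6) + (7-1)×7
= 68 + 42
= 110 time units


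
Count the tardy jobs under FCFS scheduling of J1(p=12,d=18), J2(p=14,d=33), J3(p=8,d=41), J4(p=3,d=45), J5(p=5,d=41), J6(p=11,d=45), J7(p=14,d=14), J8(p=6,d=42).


Completion vs due date:
  J1: C=12, d=18 → on time
  J2: C=26, d=33 → on time
  J3: C=34, d=41 → on time
  J4: C=37, d=45 → on time
  J5: C=42, d=41 → TARDY
  J6: C=53, d=45 → TARDY
  J7: C=67, d=14 → TARDY
  J8: C=73, d=42 → TARDY
Tardy jobs: J5, J6, J7, J8
Count = 4


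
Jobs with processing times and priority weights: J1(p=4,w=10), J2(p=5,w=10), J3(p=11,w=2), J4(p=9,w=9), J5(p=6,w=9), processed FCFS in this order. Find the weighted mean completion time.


Completion times:
  J1: C=4, w×C=10×4=40
  J2: C=9, w×C=10×9=90
  J3: C=20, w×C=2×20=40
  J4: C=29, w×C=9×29=261
  J5: C=35, w×C=9×35=315
Sum w×C = 746
Sum w = 40
Weighted avg = 746/40
= 18.65


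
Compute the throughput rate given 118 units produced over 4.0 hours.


Throughput = units / time
= 118 / 4.0
= 29.5 units/hour


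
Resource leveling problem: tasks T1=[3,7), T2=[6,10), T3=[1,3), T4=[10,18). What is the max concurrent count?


Check each time point for overlaps:
  t=6: 2 tasks active (T1, T2)
Max concurrent = 2


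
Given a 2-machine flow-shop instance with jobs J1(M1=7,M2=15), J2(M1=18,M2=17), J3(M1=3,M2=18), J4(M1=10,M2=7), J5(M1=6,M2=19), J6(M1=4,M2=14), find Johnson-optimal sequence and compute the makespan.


Johnson's rule:
Group 1 (M1≤M2, sort by M1): ['J3', 'J6', 'J5', 'J1']
Group 2 (M1>M2, sort desc M2): ['J2', 'J4']
Sequence: J3 → J6 → J5 → J1 → J2 → J4
Makespan calculation:
  J3: M1 done=3, M2 done=21
  J6: M1 done=7, M2 done=35
  J5: M1 done=13, M2 done=54
  J1: M1 done=20, M2 done=69
  J2: M1 done=38, M2 done=86
  J4: M1 done=48, M2 done=93
= Sequence: J3 → J6 → J5 → J1 → J2 → J4, Makespan: 93


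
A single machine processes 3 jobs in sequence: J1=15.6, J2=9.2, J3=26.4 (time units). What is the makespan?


Sequential makespan: sum all processing times
= 15.6 + 9.2 + 26.4
= 51.2 time units


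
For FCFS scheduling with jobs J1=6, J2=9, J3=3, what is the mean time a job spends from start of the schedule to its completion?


Completion times:
  J1: completes at 6
  J2: completes at 15
  J3: completes at 18
Sum = 39
Average = 39/3
= 13.00


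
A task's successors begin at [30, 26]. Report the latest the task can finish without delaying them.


LF = min of all successor start times
Successors start at: [30, 26]
LF = min(30, 26)
= 26


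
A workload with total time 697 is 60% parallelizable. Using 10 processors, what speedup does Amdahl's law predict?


Amdahl's law: T_p = T × ((1-p) + p/N)
= 697 × ((1-0.6) + 0.6/10)
= 697 × (0.40 + 0.0600)
= 697 × 0.4600
= 320.62
Speedup = 697/320.62
= 2.17×


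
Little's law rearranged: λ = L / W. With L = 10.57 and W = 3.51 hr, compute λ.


Little's law: L = λW → λ = L / W
= 10.57 / 3.51
= 3.01 per hour


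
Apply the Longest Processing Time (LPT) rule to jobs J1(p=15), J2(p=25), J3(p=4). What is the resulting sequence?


LPT: sort by longest processing time first
  J2: p=25
  J1: p=15
  J3: p=4
Order: J2 → J1 → J3


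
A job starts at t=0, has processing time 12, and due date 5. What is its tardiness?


Completion = start + processing = 0 + 12 = 12
Tardiness = max(0, C - d) = max(0, 12 - 5)
= max(0, 7)
= 7


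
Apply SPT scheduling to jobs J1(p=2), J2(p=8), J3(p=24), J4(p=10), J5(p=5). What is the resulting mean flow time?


SPT order: J1 → J5 → J2 → J4 → J3
Completion times:
  J1: C=2
  J5: C=7
  J2: C=15
  J4: C=25
  J3: C=49
Sum = 98, n = 5
Mean flow = 98/5
= 19.60


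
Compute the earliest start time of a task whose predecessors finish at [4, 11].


ES = max of all predecessor completion times
Predecessors: [4, 11]
ES = max(4, 11)
= 11


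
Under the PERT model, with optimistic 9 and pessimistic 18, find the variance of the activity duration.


σ² = ((p - o) / 6)² = (p - o)² / 36
= (18 - 9)² / 36
= 9² / 36
= 81 / 36
= 2.2500


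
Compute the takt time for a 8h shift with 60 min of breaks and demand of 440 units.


Available = 8×60 - 60 = 420 min
Takt time = 420 / 440
= 0.95 min/unit


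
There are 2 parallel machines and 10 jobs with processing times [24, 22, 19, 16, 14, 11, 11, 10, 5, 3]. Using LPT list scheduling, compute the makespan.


Jobs (LPT sorted): [24, 22, 19, 16, 14, 11, 11, 10, 5, 3]
Machines: 2
  J=24 → Machine 1 (load: 0+24=24)
  J=22 → Machine 2 (load: 0+22=22)
  J=19 → Machine 2 (load: 22+19=41)
  J=16 → Machine 1 (load: 24+16=40)
  J=14 → Machine 1 (load: 40+14=54)
  J=11 → Machine 2 (load: 41+11=52)
  J=11 → Machine 2 (load: 52+11=63)
  J=10 → Machine 1 (load: 54+10=64)
  J=5 → Machine 2 (load: 63+5=68)
  J=3 → Machine 1 (load: 64+3=67)
Machine loads: [67, 68]
Makespan = max = 68 time units


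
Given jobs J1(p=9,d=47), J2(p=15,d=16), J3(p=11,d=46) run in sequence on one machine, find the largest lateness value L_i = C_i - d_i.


Lateness per job (L = C - d):
  J1: C=9, d=47, L=-38
  J2: C=24, d=16, L=8
  J3: C=35, d=46, L=-11
Lmax = max(-38, 8, -11)
= 8


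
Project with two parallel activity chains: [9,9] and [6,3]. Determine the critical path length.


Path A: 9 + 9 = 18
Path B: 6 + 3 = 9
Critical path = longest = max(18, 9)
= 18 (Path A)


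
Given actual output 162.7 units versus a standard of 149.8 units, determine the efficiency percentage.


Efficiency = (actual / standard) × 100
= (162.7 / 149.8) × 100
= 108.6%


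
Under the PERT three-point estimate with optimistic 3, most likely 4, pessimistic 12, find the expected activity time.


te = (o + 4m + p) / 6
= (3 + 4×4 + 12) / 6
= (3 + 16 + 12) / 6
= 31 / 6
= 5.17


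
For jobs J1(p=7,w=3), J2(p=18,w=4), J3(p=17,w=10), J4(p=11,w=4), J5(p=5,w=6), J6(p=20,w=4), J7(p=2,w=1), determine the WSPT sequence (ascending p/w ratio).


WSPT (Smith's rule): sort by p/w ascending
  J5: p/w = 5/6 = 0.833
  J3: p/w = 17/10 = 1.700
  J7: p/w = 2/1 = 2.000
  J1: p/w = 7/3 = 2.333
  J4: p/w = 11/4 = 2.750
  J2: p/w = 18/4 = 4.500
  J6: p/w = 20/4 = 5.000
Order: J5 → J3 → J7 → J1 → J4 → J2 → J6


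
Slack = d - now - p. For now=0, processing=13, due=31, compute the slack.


Slack = due - current_time - processing
= 31 - 0 - 13
= 18


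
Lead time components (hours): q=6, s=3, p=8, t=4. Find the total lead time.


Lead time = queue + setup + processing + transit
= 6 + 3 + 8 + 4
= 21 hours


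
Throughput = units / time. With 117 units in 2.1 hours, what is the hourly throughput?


Throughput = units / time
= 117 / 2.1
= 55.7 units/hour


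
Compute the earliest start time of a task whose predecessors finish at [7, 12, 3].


ES = max of all predecessor completion times
Predecessors: [7, 12, 3]
ES = max(7, 12, 3)
= 12


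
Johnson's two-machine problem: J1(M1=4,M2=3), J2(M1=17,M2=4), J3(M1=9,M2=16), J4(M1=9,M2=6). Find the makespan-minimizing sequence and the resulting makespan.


Johnson's rule:
Group 1 (M1≤M2, sort by M1): ['J3']
Group 2 (M1>M2, sort desc M2): ['J4', 'J2', 'J1']
Sequence: J3 → J4 → J2 → J1
Makespan calculation:
  J3: M1 done=9, M2 done=25
  J4: M1 done=18, M2 done=31
  J2: M1 done=35, M2 done=39
  J1: M1 done=39, M2 done=42
= Sequence: J3 → J4 → J2 → J1, Makespan: 42


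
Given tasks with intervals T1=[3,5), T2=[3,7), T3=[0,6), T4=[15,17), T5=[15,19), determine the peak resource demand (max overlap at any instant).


Check each time point for overlaps:
  t=3: 3 tasks active (T1, T2, T3)
Max concurrent = 3


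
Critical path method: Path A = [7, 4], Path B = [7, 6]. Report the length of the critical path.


Path A: 7 + 4 = 11
Path B: 7 + 6 = 13
Critical path = longest = max(11, 13)
= 13 (Path B)


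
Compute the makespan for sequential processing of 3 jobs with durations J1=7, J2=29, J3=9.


Sequential makespan: sum all processing times
= 7 + 29 + 9
= 45 time units


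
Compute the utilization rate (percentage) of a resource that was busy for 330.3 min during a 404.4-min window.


Utilization = busy / total × 100
= 330.3 / 404.4 × 100
= 81.7%


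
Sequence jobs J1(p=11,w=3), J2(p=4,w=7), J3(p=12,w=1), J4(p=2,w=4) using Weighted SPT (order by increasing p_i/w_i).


WSPT (Smith's rule): sort by p/w ascending
  J4: p/w = 2/4 = 0.500
  J2: p/w = 4/7 = 0.571
  J1: p/w = 11/3 = 3.667
  J3: p/w = 12/1 = 12.000
Order: J4 → J2 → J1 → J3


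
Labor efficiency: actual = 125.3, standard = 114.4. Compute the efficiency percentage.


Efficiency = (actual / standard) × 100
= (125.3 / 114.4) × 100
= 109.5%


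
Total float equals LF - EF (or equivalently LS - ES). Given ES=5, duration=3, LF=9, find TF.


EF = ES + duration = 5 + 3 = 8
LS = LF - duration = 9 - 3 = 6
Total Float = LF - EF = 9 - 8
(or LS - ES = 6 - 5)
= 1


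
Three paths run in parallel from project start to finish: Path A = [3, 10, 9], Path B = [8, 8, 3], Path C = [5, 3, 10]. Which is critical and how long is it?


Path A: 3 + 10 + 9 = 22
Path B: 8 + 8 + 3 = 19
Path C: 5 + 3 + 10 = 18
Critical path = longest = max(22, 19, 18)
= 22 (Path A)


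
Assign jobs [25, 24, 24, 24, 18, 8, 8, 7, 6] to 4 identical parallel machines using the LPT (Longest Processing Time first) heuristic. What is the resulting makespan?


Jobs (LPT sorted): [25, 24, 24, 24, 18, 8, 8, 7, 6]
Machines: 4
  J=25 → Machine 1 (load: 0+25=25)
  J=24 → Machine 2 (load: 0+24=24)
  J=24 → Machine 3 (load: 0+24=24)
  J=24 → Machine 4 (load: 0+24=24)
  J=18 → Machine 2 (load: 24+18=42)
  J=8 → Machine 3 (load: 24+8=32)
  J=8 → Machine 4 (load: 24+8=32)
  J=7 → Machine 1 (load: 25+7=32)
  J=6 → Machine 1 (load: 32+6=38)
Machine loads: [38, 42, 32, 32]
Makespan = max = 42 time units


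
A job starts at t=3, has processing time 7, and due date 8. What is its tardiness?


Completion = start + processing = 3 + 7 = 10
Tardiness = max(0, C - d) = max(0, 10 - 8)
= max(0, 2)
= 2


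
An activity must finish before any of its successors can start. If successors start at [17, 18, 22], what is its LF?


LF = min of all successor start times
Successors start at: [17, 18, 22]
LF = min(17, 18, 22)
= 17


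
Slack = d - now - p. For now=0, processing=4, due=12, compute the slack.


Slack = due - current_time - processing
= 12 - 0 - 4
= 8


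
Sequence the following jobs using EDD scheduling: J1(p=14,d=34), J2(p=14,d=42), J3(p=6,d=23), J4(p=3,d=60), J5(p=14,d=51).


EDD: sort by earliest due date
  J3: d=23, p=6
  J1: d=34, p=14
  J2: d=42, p=14
  J5: d=51, p=14
  J4: d=60, p=3
Order: J3 → J1 → J2 → J5 → J4


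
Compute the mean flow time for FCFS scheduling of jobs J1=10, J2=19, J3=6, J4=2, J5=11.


Completion times:
  J1: completes at 10
  J2: completes at 29
  J3: completes at 35
  J4: completes at 37
  J5: completes at 48
Sum = 159
Average = 159/5
= 31.80


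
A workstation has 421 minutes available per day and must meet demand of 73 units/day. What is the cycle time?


Cycle time = available time / demand
= 421 / 73
= 5.77 min/unit


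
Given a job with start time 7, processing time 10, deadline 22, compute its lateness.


Completion = 7 + 10 = 17
Lateness = C - d = 17 - 22
= -5


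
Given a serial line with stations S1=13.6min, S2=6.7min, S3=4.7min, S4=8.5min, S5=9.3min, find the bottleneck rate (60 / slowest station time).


Bottleneck = longest station time
Station times: [13.6, 6.7, 4.7, 8.5, 9.3]
Max = 13.6 min
Rate = 60 / 13.6
= 4.41 units/hour (bottleneck: 13.6min)


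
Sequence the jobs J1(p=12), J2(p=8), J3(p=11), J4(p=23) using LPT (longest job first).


LPT: sort by longest processing time first
  J4: p=23
  J1: p=12
  J3: p=11
  J2: p=8
Order: J4 → J1 → J3 → J2


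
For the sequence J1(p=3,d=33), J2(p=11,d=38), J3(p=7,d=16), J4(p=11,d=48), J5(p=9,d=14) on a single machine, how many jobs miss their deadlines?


Completion vs due date:
  J1: C=3, d=33 → on time
  J2: C=14, d=38 → on time
  J3: C=21, d=16 → TARDY
  J4: C=32, d=48 → on time
  J5: C=41, d=14 → TARDY
Tardy jobs: J3, J5
Count = 2


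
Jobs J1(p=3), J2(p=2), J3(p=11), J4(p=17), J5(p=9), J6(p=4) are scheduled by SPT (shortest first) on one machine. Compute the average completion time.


SPT order: J2 → J1 → J6 → J5 → J3 → J4
Completion times:
  J2: C=2
  J1: C=5
  J6: C=9
  J5: C=18
  J3: C=29
  J4: C=46
Sum = 109, n = 6
Mean flow = 109/6
= 18.17


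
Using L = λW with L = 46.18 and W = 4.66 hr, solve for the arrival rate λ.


Little's law: L = λW → λ = L / W
= 46.18 / 4.66
= 9.91 per hour


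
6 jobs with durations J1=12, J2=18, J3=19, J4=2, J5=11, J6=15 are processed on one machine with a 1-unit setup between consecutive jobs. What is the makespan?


Makespan = Σ processing + (n-1) × setup
= (12 + 18 + 19 + 2 + 11 + 15) + (6-1)×1
= 77 + 5
= 82 time units
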